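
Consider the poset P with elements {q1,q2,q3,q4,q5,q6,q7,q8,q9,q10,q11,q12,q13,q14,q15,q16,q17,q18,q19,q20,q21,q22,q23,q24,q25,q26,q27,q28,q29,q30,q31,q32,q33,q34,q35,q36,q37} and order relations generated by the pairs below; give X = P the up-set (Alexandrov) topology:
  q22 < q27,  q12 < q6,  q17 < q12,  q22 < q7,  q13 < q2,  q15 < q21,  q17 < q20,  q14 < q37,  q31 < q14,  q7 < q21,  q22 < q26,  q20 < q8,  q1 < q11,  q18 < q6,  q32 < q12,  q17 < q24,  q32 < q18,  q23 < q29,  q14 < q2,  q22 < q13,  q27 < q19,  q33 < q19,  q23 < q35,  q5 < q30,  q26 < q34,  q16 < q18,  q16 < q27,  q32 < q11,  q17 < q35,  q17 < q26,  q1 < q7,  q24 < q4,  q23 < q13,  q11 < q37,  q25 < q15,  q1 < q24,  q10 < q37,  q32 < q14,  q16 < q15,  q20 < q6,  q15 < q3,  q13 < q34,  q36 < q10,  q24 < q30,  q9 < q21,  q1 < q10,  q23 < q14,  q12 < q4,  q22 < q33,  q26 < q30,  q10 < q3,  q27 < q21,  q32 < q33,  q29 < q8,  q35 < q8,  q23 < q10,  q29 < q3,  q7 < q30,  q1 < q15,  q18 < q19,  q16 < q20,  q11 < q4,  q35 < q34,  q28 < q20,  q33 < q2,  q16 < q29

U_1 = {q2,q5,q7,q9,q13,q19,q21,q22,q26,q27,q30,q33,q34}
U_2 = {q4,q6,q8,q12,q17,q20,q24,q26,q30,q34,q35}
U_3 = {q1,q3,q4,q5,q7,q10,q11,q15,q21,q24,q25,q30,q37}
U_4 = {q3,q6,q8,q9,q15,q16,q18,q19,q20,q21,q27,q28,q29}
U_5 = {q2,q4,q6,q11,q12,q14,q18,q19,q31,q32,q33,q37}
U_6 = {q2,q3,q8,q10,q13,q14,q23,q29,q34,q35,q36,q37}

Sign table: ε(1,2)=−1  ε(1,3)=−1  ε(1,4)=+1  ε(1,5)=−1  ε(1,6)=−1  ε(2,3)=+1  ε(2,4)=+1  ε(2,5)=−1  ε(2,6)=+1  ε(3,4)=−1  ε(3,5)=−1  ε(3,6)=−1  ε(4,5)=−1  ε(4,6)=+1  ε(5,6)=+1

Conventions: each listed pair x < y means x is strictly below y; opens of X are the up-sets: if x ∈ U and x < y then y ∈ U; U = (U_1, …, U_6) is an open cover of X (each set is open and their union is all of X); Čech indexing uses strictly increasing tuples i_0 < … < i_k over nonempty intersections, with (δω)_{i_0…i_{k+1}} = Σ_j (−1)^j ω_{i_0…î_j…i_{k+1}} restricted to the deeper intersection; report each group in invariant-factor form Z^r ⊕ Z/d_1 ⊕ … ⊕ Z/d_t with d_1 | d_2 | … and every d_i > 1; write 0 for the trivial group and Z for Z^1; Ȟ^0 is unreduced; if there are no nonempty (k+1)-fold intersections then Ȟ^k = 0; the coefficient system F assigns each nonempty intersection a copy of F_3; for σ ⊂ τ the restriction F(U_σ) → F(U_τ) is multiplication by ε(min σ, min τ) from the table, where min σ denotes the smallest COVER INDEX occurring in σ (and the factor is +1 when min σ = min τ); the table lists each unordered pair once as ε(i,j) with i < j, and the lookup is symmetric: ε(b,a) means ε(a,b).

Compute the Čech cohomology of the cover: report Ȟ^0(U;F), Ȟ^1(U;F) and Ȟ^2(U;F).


intersection data:
  U12={q26,q30,q34} U13={q5,q7,q21,q30} U14={q9,q19,q21,q27} U15={q2,q19,q33} U16={q2,q13,q34} U23={q4,q24,q30} U24={q6,q8,q20} U25={q4,q6,q12} U26={q8,q34,q35} U34={q3,q15,q21} U35={q4,q11,q37} U36={q3,q10,q37} U45={q6,q18,q19} U46={q3,q8,q29} U56={q2,q14,q37}
  U123={q30} U126={q34} U134={q21} U145={q19} U156={q2} U235={q4} U245={q6} U246={q8} U346={q3} U356={q37}
C dims 6,15,10; δ0: rk_F3 6; δ1: rk_F3 9
Ȟ^0 = (6 − 6) − 0 = 0, so Ȟ^0 ≅ 0
Ȟ^1 = (15 − 9) − 6 = 0, so Ȟ^1 ≅ 0
Ȟ^2 = (10 − 0) − 9 = 1, so Ȟ^2 ≅ Z/3

Ȟ^0(U;F) ≅ 0,  Ȟ^1(U;F) ≅ 0,  Ȟ^2(U;F) ≅ Z/3


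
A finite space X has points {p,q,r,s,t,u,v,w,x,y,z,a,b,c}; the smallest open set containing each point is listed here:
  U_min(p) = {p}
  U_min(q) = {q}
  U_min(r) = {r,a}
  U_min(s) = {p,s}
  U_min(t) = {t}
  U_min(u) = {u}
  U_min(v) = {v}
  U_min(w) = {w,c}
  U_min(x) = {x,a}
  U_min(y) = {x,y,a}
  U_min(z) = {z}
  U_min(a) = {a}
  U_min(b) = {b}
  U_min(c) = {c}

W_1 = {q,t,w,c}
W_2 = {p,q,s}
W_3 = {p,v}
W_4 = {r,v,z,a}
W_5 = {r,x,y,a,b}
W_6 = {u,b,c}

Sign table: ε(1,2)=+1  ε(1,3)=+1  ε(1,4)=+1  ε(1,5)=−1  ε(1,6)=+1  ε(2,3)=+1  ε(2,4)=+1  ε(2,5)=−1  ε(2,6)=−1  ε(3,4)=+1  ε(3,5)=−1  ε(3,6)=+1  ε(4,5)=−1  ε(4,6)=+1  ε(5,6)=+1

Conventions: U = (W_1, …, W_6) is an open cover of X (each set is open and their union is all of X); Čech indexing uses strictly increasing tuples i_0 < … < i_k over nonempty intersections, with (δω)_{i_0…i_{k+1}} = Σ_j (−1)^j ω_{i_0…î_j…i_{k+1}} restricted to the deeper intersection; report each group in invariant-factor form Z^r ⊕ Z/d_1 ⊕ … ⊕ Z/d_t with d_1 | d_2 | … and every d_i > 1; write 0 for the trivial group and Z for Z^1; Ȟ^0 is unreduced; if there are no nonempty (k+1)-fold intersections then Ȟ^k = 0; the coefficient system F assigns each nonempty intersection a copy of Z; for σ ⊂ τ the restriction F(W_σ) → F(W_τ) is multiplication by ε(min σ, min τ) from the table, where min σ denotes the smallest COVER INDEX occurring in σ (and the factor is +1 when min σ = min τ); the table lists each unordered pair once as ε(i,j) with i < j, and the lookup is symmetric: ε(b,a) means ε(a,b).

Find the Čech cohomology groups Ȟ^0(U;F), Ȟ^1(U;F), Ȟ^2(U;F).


nerve simplices:
  W12={q} W16={c} W23={p} W34={v} W45={r,a} W56={b}
C dims 6,6; δ0: rk 6, SNF 1^5·2
degree 0: 6−6−0 = 0 → Ȟ^0 ≅ 0
degree 1: 6−0−6 = 0 plus torsion [2] → Ȟ^1 ≅ Z/2
degree 2: 0−0−0 = 0 → Ȟ^2 ≅ 0

Ȟ^0(U;F) ≅ 0,  Ȟ^1(U;F) ≅ Z/2,  Ȟ^2(U;F) ≅ 0


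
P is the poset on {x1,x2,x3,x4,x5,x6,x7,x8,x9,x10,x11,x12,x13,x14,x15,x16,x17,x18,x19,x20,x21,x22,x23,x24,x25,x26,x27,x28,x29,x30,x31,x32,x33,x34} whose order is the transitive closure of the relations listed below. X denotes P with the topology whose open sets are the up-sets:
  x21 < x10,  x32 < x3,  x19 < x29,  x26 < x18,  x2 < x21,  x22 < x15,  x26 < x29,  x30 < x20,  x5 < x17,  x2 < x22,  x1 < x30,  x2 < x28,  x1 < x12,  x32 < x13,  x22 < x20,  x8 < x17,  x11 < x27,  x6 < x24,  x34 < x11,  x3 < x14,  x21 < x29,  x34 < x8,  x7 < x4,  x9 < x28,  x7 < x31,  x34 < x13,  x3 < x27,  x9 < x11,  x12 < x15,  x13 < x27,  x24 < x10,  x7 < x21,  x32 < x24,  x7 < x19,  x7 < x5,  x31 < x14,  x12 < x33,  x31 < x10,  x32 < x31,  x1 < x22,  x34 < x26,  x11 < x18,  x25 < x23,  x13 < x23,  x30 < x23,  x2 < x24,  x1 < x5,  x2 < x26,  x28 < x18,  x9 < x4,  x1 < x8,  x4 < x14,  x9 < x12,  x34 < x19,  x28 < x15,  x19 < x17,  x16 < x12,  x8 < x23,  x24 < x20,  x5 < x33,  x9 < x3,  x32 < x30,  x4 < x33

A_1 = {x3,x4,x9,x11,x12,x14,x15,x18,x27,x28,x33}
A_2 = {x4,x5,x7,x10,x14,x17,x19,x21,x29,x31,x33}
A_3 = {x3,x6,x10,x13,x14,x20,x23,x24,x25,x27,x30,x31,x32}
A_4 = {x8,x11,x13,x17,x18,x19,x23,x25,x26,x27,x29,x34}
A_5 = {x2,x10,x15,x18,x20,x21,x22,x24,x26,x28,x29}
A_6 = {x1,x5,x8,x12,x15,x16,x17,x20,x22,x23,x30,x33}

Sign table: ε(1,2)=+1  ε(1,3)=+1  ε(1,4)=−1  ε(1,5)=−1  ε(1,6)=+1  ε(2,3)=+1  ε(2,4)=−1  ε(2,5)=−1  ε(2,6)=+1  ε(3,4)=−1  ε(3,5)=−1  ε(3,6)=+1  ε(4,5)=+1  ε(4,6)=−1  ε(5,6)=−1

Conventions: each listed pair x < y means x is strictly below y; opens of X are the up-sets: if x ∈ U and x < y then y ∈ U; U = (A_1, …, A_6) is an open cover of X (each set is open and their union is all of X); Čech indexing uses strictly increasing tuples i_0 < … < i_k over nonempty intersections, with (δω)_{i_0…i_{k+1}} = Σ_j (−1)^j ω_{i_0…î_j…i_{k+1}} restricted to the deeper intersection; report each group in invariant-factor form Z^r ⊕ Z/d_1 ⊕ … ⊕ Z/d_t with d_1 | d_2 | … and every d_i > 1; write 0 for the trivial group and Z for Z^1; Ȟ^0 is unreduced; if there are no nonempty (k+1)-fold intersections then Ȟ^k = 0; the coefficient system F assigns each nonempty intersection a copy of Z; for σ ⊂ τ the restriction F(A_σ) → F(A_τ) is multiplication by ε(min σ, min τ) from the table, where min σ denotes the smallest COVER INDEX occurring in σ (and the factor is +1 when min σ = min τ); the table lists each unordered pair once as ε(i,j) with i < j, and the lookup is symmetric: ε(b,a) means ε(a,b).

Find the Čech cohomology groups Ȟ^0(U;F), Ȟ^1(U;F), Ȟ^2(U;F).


Ȟ^0 ≅ Z, Ȟ^1 ≅ 0 and Ȟ^2 ≅ Z/2

cover nerve:
  A12={x4,x14,x33} A13={x3,x14,x27} A14={x11,x18,x27} A15={x15,x18,x28} A16={x12,x15,x33} A23={x10,x14,x31} A24={x17,x19,x29} A25={x10,x21,x29} A26={x5,x17,x33} A34={x13,x23,x25,x27} A35={x10,x20,x24} A36={x20,x23,x30} A45={x18,x26,x29} A46={x8,x17,x23} A56={x15,x20,x22}
  A123={x14} A126={x33} A134={x27} A145={x18} A156={x15} A235={x10} A245={x29} A246={x17} A346={x23} A356={x20}
C dims 6,15,10; δ0: rk 5, SNF 1^5; δ1: rk 10, SNF 1^9·2
Ȟ^0: (6−5)−0=1 ⇒ Z
Ȟ^1: (15−10)−5=0 ⇒ 0
Ȟ^2: (10−0)−10=0 plus torsion [2] ⇒ Z/2


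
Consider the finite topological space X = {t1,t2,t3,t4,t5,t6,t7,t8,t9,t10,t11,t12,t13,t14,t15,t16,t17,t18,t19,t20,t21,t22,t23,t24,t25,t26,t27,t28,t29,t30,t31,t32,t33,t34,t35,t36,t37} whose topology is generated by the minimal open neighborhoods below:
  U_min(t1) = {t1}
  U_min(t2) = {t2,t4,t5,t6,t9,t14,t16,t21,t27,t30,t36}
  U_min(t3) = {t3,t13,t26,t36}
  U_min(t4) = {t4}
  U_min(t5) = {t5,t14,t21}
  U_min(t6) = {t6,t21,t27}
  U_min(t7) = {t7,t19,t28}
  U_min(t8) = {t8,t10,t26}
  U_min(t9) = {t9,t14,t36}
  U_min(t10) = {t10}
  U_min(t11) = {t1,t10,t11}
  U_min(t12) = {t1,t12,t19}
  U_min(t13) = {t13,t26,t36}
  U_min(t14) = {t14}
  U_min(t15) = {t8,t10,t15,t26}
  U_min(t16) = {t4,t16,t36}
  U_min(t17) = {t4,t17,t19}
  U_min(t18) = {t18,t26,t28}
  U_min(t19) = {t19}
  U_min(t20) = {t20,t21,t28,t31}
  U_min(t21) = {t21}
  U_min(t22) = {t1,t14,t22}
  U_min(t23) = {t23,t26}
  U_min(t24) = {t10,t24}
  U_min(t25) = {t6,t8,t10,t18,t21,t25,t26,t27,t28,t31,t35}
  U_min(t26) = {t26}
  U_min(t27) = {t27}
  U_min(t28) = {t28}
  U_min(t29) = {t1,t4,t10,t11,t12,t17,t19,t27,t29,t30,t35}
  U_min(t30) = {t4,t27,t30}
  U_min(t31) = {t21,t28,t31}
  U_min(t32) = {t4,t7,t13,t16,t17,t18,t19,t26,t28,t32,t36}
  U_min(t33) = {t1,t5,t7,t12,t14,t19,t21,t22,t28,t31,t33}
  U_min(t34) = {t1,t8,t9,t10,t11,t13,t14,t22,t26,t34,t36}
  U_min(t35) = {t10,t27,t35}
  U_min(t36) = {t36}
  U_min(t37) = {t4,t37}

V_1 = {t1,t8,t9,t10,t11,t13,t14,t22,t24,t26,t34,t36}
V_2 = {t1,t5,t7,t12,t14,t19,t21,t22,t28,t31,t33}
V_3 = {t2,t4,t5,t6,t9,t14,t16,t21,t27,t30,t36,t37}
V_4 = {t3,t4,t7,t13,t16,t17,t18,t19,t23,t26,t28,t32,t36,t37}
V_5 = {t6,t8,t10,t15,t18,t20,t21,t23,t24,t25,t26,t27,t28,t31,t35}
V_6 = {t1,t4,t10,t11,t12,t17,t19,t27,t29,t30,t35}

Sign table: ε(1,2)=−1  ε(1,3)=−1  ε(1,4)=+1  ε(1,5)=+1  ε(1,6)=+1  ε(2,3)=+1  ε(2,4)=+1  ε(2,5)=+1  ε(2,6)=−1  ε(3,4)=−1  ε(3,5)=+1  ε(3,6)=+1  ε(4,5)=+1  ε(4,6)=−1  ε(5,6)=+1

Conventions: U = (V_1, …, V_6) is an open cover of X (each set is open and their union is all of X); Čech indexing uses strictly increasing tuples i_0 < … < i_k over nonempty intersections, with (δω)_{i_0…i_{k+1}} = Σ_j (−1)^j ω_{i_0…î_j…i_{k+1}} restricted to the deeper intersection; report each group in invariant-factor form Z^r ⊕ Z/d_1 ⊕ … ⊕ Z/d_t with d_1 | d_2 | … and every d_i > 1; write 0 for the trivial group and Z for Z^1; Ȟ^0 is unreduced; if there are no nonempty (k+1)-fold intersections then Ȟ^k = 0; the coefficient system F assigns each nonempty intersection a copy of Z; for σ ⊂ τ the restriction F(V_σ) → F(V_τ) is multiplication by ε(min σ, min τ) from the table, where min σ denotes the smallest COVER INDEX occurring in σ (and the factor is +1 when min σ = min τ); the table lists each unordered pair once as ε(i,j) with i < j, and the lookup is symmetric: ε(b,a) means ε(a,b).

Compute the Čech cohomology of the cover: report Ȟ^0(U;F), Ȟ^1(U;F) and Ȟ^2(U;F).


Ȟ^0 = 0,  Ȟ^1 = Z/2,  Ȟ^2 = Z

nerve of the cover:
  V12={t1,t14,t22} V13={t9,t14,t36} V14={t13,t26,t36} V15={t8,t10,t24,t26} V16={t1,t10,t11} V23={t5,t14,t21} V24={t7,t19,t28} V25={t21,t28,t31} V26={t1,t12,t19} V34={t4,t16,t36,t37} V35={t6,t21,t27} V36={t4,t27,t30} V45={t18,t23,t26,t28} V46={t4,t17,t19} V56={t10,t27,t35}
  V123={t14} V126={t1} V134={t36} V145={t26} V156={t10} V235={t21} V245={t28} V246={t19} V346={t4} V356={t27}
C dims 6,15,10; δ0: rk 6, SNF 1^5·2; δ1: rk 9, SNF 1^9
Ȟ^0 = (6 − 6) − 0 = 0, so Ȟ^0 ≅ 0
Ȟ^1 = (15 − 9) − 6 = 0 plus torsion [2], so Ȟ^1 ≅ Z/2
Ȟ^2 = (10 − 0) − 9 = 1, so Ȟ^2 ≅ Z


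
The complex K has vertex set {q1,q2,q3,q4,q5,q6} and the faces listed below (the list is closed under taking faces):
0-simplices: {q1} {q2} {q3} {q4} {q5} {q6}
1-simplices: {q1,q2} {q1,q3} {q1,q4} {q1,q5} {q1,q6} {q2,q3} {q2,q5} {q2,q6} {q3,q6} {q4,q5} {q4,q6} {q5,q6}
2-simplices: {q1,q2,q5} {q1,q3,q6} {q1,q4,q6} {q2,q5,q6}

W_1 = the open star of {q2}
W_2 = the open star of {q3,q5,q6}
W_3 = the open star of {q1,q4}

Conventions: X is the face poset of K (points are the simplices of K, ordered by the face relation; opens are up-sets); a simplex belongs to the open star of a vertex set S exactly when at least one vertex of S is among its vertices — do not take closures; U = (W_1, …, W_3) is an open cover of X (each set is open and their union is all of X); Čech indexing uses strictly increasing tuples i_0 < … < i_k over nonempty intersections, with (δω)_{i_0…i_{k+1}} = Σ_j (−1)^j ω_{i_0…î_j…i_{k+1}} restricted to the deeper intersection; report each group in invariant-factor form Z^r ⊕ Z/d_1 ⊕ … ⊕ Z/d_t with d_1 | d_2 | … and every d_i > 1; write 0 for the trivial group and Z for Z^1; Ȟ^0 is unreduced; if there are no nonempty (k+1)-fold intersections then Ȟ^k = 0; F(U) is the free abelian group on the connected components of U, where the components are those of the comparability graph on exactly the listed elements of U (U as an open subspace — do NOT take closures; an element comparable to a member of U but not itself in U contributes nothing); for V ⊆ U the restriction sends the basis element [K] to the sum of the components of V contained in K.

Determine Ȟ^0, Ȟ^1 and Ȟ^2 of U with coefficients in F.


nerve simplices:
  W1={{q2},{q1,q2},{q2,q3},{q2,q5},{q2,q6},{q1,q2,q5},{q2,q5,q6}} W2={{q3},{q5},{q6},{q1,q3},{q1,q5},{q1,q6},{q2,q3},{q2,q5},{q2,q6},{q3,q6},{q4,q5},{q4,q6},{q5,q6},{q1,q2,q5},{q1,q3,q6},{q1,q4,q6},{q2,q5,q6}} W3={{q1},{q4},{q1,q2},{q1,q3},{q1,q4},{q1,q5},{q1,q6},{q4,q5},{q4,q6},{q1,q2,q5},{q1,q3,q6},{q1,q4,q6}}
  W12={{q2,q3},{q2,q5},{q2,q6},{q1,q2,q5},{q2,q5,q6}} W13={{q1,q2},{q1,q2,q5}} W23={{q1,q3},{q1,q5},{q1,q6},{q4,q5},{q4,q6},{q1,q2,q5},{q1,q3,q6},{q1,q4,q6}}
  W123={{q1,q2,q5}}
components per intersection:
  W1: {{q2},{q1,q2},{q2,q3},{q2,q5},{q2,q6},{q1,q2,q5},{q2,q5,q6}}
  W2: {{q3},{q5},{q6},{q1,q3},{q1,q5},{q1,q6},{q2,q3},{q2,q5},{q2,q6},{q3,q6},{q4,q5},{q4,q6},{q5,q6},{q1,q2,q5},{q1,q3,q6},{q1,q4,q6},{q2,q5,q6}}
  W3: {{q1},{q4},{q1,q2},{q1,q3},{q1,q4},{q1,q5},{q1,q6},{q4,q5},{q4,q6},{q1,q2,q5},{q1,q3,q6},{q1,q4,q6}}
  W12: {{q2,q3}} {{q2,q5},{q2,q6},{q1,q2,q5},{q2,q5,q6}}
  W13: {{q1,q2},{q1,q2,q5}}
  W23: {{q1,q3},{q1,q6},{q4,q6},{q1,q3,q6},{q1,q4,q6}} {{q1,q5},{q1,q2,q5}} {{q4,q5}}
  W123: {{q1,q2,q5}}
C dims 3,6,1; δ0: rk 2, SNF 1^2; δ1: rk 1, SNF 1^1
degree 0: 3−2−0 = 1 → Ȟ^0 ≅ Z
degree 1: 6−1−2 = 3 → Ȟ^1 ≅ Z^3
degree 2: 1−0−1 = 0 → Ȟ^2 ≅ 0

Ȟ^0(U;F) ≅ Z; Ȟ^1(U;F) ≅ Z^3; Ȟ^2(U;F) ≅ 0


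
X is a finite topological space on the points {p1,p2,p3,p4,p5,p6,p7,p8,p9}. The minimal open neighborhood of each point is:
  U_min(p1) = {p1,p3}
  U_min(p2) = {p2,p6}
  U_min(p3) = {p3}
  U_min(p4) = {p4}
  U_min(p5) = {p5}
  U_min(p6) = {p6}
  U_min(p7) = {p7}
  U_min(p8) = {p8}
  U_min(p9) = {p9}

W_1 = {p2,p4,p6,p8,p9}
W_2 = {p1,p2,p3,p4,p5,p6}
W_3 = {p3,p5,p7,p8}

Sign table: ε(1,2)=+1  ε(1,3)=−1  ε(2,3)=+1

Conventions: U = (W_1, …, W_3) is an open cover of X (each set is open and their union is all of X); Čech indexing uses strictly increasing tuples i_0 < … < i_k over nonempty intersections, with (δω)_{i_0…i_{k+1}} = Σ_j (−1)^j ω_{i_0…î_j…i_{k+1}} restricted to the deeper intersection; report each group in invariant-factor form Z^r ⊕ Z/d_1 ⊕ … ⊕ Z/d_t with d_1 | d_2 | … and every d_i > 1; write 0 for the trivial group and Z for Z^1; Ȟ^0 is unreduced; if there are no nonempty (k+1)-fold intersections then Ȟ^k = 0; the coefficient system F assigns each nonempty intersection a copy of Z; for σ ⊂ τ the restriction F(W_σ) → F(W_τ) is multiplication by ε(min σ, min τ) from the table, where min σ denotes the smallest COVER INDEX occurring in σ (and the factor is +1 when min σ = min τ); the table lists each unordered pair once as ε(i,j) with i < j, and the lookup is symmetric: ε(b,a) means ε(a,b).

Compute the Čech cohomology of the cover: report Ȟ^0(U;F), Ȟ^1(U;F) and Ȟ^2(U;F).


intersection data:
  W12={p2,p4,p6} W13={p8} W23={p3,p5}
C dims 3,3; δ0: rk 3, SNF 1^2·2
Ȟ^0 = (3 − 3) − 0 = 0, so Ȟ^0 ≅ 0
Ȟ^1 = (3 − 0) − 3 = 0 plus torsion [2], so Ȟ^1 ≅ Z/2
Ȟ^2 = (0 − 0) − 0 = 0, so Ȟ^2 ≅ 0

Ȟ^0 ≅ 0; Ȟ^1 ≅ Z/2; Ȟ^2 ≅ 0


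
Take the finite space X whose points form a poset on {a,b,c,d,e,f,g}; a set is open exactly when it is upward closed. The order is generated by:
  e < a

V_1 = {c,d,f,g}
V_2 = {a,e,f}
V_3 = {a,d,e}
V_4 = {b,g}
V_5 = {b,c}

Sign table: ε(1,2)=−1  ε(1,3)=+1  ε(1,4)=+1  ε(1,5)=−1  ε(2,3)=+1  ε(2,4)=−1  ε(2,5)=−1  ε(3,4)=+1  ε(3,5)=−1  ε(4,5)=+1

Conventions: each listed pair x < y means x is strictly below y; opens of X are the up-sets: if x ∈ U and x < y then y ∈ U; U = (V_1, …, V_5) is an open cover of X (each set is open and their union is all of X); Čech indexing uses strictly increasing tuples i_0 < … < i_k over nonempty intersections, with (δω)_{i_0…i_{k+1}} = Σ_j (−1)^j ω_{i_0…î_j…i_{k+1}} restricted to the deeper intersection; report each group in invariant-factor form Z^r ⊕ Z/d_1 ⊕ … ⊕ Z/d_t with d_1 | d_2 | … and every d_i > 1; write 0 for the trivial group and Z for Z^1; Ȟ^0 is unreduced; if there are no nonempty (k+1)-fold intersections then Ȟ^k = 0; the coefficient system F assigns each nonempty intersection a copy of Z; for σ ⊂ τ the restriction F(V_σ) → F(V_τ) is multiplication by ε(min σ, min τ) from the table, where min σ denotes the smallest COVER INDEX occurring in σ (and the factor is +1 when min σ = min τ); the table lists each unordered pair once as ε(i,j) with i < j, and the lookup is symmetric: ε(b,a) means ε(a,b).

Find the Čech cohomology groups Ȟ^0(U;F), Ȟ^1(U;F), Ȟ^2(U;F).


Ȟ^0 = 0,  Ȟ^1 = Z ⊕ Z/2,  Ȟ^2 = 0

nerve simplices:
  V12={f} V13={d} V14={g} V15={c} V23={a,e} V45={b}
C dims 5,6; δ0: rk 5, SNF 1^4·2
degree 0: 5−5−0 = 0 → Ȟ^0 ≅ 0
degree 1: 6−0−5 = 1 plus torsion [2] → Ȟ^1 ≅ Z ⊕ Z/2
degree 2: 0−0−0 = 0 → Ȟ^2 ≅ 0


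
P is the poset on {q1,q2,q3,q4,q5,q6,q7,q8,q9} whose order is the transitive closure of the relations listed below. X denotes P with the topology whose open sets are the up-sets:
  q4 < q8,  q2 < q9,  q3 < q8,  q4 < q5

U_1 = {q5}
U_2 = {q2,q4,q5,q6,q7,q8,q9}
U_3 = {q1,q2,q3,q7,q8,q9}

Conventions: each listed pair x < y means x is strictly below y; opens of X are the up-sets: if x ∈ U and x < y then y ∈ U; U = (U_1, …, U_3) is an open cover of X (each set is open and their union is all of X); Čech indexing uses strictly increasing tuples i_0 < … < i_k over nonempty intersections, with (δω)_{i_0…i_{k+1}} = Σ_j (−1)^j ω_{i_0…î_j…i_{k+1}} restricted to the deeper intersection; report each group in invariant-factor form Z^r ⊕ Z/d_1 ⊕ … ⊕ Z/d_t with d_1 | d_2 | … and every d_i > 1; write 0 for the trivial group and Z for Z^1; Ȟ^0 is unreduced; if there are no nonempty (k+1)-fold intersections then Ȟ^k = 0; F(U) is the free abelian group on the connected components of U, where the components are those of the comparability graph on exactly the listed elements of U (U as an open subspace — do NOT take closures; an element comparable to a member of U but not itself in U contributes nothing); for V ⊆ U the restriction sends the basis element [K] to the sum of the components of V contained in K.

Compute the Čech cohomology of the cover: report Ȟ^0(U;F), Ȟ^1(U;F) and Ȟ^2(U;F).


Ȟ^0 ≅ Z^5,  Ȟ^1 ≅ 0,  Ȟ^2 ≅ 0

nonempty intersections:
  U12={q5} U23={q2,q7,q8,q9}
components per intersection:
  U1: {q5}
  U2: {q2,q9} {q4,q5,q8} {q6} {q7}
  U3: {q1} {q2,q9} {q3,q8} {q7}
  U12: {q5}
  U23: {q2,q9} {q7} {q8}
C dims 9,4; δ0: rk 4, SNF 1^4
Ȟ^0: (9−4)−0=5 ⇒ Z^5
Ȟ^1: (4−0)−4=0 ⇒ 0
Ȟ^2: (0−0)−0=0 ⇒ 0


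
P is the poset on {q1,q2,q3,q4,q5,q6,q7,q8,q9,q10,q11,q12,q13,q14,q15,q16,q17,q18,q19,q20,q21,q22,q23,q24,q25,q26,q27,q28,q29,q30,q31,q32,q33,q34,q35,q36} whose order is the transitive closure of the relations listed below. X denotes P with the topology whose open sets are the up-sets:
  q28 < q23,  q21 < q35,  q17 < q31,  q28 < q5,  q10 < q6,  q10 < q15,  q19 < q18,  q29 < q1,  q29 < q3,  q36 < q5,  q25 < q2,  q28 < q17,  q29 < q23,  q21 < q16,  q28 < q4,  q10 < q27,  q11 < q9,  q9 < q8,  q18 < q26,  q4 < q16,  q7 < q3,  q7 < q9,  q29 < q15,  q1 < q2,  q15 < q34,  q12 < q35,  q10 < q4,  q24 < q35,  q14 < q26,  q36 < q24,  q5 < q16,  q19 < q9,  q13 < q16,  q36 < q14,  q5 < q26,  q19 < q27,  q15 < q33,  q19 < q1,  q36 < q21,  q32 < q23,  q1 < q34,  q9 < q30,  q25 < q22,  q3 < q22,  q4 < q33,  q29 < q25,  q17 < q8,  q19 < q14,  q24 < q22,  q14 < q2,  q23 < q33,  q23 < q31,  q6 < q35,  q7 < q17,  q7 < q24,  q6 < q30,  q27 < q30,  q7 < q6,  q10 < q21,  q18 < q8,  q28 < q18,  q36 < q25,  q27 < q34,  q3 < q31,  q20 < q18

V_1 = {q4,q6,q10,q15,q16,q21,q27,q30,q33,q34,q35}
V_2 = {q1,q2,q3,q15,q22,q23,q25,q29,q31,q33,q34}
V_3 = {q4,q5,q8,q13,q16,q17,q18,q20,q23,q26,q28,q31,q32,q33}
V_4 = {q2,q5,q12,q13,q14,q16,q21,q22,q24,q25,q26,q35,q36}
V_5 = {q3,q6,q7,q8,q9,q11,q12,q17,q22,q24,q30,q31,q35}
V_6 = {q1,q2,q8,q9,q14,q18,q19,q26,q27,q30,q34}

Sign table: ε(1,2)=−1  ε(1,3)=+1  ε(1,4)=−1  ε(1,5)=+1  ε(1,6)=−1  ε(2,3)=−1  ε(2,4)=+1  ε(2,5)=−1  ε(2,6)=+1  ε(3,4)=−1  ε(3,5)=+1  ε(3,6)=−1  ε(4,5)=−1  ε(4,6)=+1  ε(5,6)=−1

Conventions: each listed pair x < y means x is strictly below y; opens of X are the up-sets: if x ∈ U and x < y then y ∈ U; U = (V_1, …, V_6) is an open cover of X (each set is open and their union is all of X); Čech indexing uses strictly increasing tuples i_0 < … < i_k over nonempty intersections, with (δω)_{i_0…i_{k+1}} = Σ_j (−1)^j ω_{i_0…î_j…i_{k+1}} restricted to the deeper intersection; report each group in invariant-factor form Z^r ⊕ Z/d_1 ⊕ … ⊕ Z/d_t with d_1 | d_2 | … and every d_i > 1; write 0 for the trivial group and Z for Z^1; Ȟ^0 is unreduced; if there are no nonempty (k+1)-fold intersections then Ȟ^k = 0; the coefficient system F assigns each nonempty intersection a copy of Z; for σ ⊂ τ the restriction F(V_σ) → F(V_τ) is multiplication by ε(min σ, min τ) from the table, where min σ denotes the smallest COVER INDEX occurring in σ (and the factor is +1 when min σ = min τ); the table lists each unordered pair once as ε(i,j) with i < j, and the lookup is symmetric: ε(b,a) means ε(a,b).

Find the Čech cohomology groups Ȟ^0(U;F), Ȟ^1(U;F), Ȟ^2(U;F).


Ȟ^0 = Z, Ȟ^1 = 0 and Ȟ^2 = Z/2

intersection data:
  V12={q15,q33,q34} V13={q4,q16,q33} V14={q16,q21,q35} V15={q6,q30,q35} V16={q27,q30,q34} V23={q23,q31,q33} V24={q2,q22,q25} V25={q3,q22,q31} V26={q1,q2,q34} V34={q5,q13,q16,q26} V35={q8,q17,q31} V36={q8,q18,q26} V45={q12,q22,q24,q35} V46={q2,q14,q26} V56={q8,q9,q30}
  V123={q33} V126={q34} V134={q16} V145={q35} V156={q30} V235={q31} V245={q22} V246={q2} V346={q26} V356={q8}
C dims 6,15,10; δ0: rk 5, SNF 1^5; δ1: rk 10, SNF 1^9·2
Ȟ^0 = (6 − 5) − 0 = 1, so Ȟ^0 ≅ Z
Ȟ^1 = (15 − 10) − 5 = 0, so Ȟ^1 ≅ 0
Ȟ^2 = (10 − 0) − 10 = 0 plus torsion [2], so Ȟ^2 ≅ Z/2


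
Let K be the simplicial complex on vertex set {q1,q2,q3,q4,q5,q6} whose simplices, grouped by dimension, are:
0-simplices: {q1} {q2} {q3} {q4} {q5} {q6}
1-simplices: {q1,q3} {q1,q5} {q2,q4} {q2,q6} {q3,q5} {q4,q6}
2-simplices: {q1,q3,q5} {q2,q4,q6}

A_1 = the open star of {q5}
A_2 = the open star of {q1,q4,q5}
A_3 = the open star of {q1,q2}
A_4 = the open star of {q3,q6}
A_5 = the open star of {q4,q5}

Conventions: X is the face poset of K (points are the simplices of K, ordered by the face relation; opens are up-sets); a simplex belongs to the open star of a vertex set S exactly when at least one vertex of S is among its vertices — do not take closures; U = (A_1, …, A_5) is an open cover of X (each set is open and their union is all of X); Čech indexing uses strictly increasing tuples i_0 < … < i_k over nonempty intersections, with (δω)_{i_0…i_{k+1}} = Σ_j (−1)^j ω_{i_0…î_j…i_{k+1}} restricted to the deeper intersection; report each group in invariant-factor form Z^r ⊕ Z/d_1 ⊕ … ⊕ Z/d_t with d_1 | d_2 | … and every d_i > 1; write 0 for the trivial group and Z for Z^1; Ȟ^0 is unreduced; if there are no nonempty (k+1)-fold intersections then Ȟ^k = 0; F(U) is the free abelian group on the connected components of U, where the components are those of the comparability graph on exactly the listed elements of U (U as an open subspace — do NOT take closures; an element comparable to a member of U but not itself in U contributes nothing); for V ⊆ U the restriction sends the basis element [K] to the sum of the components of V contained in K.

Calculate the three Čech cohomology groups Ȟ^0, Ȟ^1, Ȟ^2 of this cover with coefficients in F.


cover nerve:
  A1={{q5},{q1,q5},{q3,q5},{q1,q3,q5}} A2={{q1},{q4},{q5},{q1,q3},{q1,q5},{q2,q4},{q3,q5},{q4,q6},{q1,q3,q5},{q2,q4,q6}} A3={{q1},{q2},{q1,q3},{q1,q5},{q2,q4},{q2,q6},{q1,q3,q5},{q2,q4,q6}} A4={{q3},{q6},{q1,q3},{q2,q6},{q3,q5},{q4,q6},{q1,q3,q5},{q2,q4,q6}} A5={{q4},{q5},{q1,q5},{q2,q4},{q3,q5},{q4,q6},{q1,q3,q5},{q2,q4,q6}}
  A12={{q5},{q1,q5},{q3,q5},{q1,q3,q5}} A13={{q1,q5},{q1,q3,q5}} A14={{q3,q5},{q1,q3,q5}} A15={{q5},{q1,q5},{q3,q5},{q1,q3,q5}} A23={{q1},{q1,q3},{q1,q5},{q2,q4},{q1,q3,q5},{q2,q4,q6}} A24={{q1,q3},{q3,q5},{q4,q6},{q1,q3,q5},{q2,q4,q6}} A25={{q4},{q5},{q1,q5},{q2,q4},{q3,q5},{q4,q6},{q1,q3,q5},{q2,q4,q6}} A34={{q1,q3},{q2,q6},{q1,q3,q5},{q2,q4,q6}} A35={{q1,q5},{q2,q4},{q1,q3,q5},{q2,q4,q6}} A45={{q3,q5},{q4,q6},{q1,q3,q5},{q2,q4,q6}}
  A123={{q1,q5},{q1,q3,q5}} A124={{q3,q5},{q1,q3,q5}} A125={{q5},{q1,q5},{q3,q5},{q1,q3,q5}} A134={{q1,q3,q5}} A135={{q1,q5},{q1,q3,q5}} A145={{q3,q5},{q1,q3,q5}} A234={{q1,q3},{q1,q3,q5},{q2,q4,q6}} A235={{q1,q5},{q2,q4},{q1,q3,q5},{q2,q4,q6}} A245={{q3,q5},{q4,q6},{q1,q3,q5},{q2,q4,q6}} A345={{q1,q3,q5},{q2,q4,q6}}
  A1234={{q1,q3,q5}} A1235={{q1,q5},{q1,q3,q5}} A1245={{q3,q5},{q1,q3,q5}} A1345={{q1,q3,q5}} A2345={{q1,q3,q5},{q2,q4,q6}}
  A12345={{q1,q3,q5}}
components per intersection:
  A1: {{q5},{q1,q5},{q3,q5},{q1,q3,q5}}
  A2: {{q1},{q5},{q1,q3},{q1,q5},{q3,q5},{q1,q3,q5}} {{q4},{q2,q4},{q4,q6},{q2,q4,q6}}
  A3: {{q1},{q1,q3},{q1,q5},{q1,q3,q5}} {{q2},{q2,q4},{q2,q6},{q2,q4,q6}}
  A4: {{q3},{q1,q3},{q3,q5},{q1,q3,q5}} {{q6},{q2,q6},{q4,q6},{q2,q4,q6}}
  A5: {{q4},{q2,q4},{q4,q6},{q2,q4,q6}} {{q5},{q1,q5},{q3,q5},{q1,q3,q5}}
  A12: {{q5},{q1,q5},{q3,q5},{q1,q3,q5}}
  A13: {{q1,q5},{q1,q3,q5}}
  A14: {{q3,q5},{q1,q3,q5}}
  A15: {{q5},{q1,q5},{q3,q5},{q1,q3,q5}}
  A23: {{q1},{q1,q3},{q1,q5},{q1,q3,q5}} {{q2,q4},{q2,q4,q6}}
  A24: {{q1,q3},{q3,q5},{q1,q3,q5}} {{q4,q6},{q2,q4,q6}}
  A25: {{q4},{q2,q4},{q4,q6},{q2,q4,q6}} {{q5},{q1,q5},{q3,q5},{q1,q3,q5}}
  A34: {{q1,q3},{q1,q3,q5}} {{q2,q6},{q2,q4,q6}}
  A35: {{q1,q5},{q1,q3,q5}} {{q2,q4},{q2,q4,q6}}
  A45: {{q3,q5},{q1,q3,q5}} {{q4,q6},{q2,q4,q6}}
  A123: {{q1,q5},{q1,q3,q5}}
  A124: {{q3,q5},{q1,q3,q5}}
  A125: {{q5},{q1,q5},{q3,q5},{q1,q3,q5}}
  A134: {{q1,q3,q5}}
  A135: {{q1,q5},{q1,q3,q5}}
  A145: {{q3,q5},{q1,q3,q5}}
  A234: {{q1,q3},{q1,q3,q5}} {{q2,q4,q6}}
  A235: {{q1,q5},{q1,q3,q5}} {{q2,q4},{q2,q4,q6}}
  A245: {{q3,q5},{q1,q3,q5}} {{q4,q6},{q2,q4,q6}}
  A345: {{q1,q3,q5}} {{q2,q4,q6}}
  A1234: {{q1,q3,q5}}
  A1235: {{q1,q5},{q1,q3,q5}}
  A1245: {{q3,q5},{q1,q3,q5}}
  A1345: {{q1,q3,q5}}
  A2345: {{q1,q3,q5}} {{q2,q4,q6}}
  A12345: {{q1,q3,q5}}
C dims 9,16,14,6; δ0: rk 7, SNF 1^7; δ1: rk 9, SNF 1^9; δ2: rk 5, SNF 1^5
Ȟ^0: (9−7)−0=2 ⇒ Z^2
Ȟ^1: (16−9)−7=0 ⇒ 0
Ȟ^2: (14−5)−9=0 ⇒ 0

Ȟ^0 = Z^2; Ȟ^1 = 0; Ȟ^2 = 0


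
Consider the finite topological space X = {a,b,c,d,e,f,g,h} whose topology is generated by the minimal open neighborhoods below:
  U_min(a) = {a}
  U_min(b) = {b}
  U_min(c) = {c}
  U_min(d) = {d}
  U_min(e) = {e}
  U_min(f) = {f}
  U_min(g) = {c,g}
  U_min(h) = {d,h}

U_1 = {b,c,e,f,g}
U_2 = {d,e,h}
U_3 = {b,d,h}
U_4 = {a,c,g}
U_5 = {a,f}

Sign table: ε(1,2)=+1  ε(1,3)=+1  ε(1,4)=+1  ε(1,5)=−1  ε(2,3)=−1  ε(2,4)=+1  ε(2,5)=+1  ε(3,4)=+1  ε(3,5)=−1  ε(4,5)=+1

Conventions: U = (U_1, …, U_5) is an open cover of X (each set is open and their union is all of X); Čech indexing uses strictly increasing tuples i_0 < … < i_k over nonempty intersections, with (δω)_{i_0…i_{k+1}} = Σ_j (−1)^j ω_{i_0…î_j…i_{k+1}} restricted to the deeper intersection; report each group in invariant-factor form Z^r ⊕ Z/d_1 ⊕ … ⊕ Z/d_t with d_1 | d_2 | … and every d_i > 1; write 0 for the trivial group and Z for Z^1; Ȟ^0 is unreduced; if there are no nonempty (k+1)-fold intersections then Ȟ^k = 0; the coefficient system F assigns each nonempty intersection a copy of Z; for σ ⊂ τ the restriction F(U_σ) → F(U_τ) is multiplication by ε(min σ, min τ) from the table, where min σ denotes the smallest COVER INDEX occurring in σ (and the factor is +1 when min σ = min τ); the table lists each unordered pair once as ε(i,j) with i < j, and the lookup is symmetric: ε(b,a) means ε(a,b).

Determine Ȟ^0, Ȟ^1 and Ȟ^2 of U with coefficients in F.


nerve simplices:
  U12={e} U13={b} U14={c,g} U15={f} U23={d,h} U45={a}
C dims 5,6; δ0: rk 5, SNF 1^4·2
degree 0: 5−5−0 = 0 → Ȟ^0 ≅ 0
degree 1: 6−0−5 = 1 plus torsion [2] → Ȟ^1 ≅ Z ⊕ Z/2
degree 2: 0−0−0 = 0 → Ȟ^2 ≅ 0

Ȟ^0 ≅ 0, Ȟ^1 ≅ Z ⊕ Z/2, Ȟ^2 ≅ 0


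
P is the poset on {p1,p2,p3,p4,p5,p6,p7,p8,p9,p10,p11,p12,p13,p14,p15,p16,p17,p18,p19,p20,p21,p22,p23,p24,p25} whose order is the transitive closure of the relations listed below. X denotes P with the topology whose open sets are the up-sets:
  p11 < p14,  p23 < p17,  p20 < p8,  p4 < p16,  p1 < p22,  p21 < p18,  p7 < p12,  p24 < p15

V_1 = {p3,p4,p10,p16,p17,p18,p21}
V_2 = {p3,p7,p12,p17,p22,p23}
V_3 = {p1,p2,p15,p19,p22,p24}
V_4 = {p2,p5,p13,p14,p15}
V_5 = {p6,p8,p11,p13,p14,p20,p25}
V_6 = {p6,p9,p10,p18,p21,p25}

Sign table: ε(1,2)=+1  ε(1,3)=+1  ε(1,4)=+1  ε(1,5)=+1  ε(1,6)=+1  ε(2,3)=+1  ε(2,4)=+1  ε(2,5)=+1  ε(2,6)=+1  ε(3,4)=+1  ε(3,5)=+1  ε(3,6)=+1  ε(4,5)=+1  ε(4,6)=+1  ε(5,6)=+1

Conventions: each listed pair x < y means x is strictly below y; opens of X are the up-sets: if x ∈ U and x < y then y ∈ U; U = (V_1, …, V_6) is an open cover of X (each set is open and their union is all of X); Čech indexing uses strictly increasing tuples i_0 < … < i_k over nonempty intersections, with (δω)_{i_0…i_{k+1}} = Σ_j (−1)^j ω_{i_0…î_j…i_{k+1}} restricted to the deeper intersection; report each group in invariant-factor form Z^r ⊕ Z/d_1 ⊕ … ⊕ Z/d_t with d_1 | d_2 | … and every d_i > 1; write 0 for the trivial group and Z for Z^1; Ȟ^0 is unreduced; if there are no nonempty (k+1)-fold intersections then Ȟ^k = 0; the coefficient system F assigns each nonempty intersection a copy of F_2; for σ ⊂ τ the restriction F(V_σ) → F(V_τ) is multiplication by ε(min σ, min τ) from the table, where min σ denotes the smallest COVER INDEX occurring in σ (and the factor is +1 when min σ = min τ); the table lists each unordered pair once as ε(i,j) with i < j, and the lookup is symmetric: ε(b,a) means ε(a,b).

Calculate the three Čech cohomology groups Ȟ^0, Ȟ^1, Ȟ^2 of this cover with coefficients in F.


Ȟ^0 ≅ Z/2; Ȟ^1 ≅ Z/2; Ȟ^2 ≅ 0

nerve of the cover:
  V12={p3,p17} V16={p10,p18,p21} V23={p22} V34={p2,p15} V45={p13,p14} V56={p6,p25}
C dims 6,6; δ0: rk_F2 5
Ȟ^0 = (6 − 5) − 0 = 1, so Ȟ^0 ≅ Z/2
Ȟ^1 = (6 − 0) − 5 = 1, so Ȟ^1 ≅ Z/2
Ȟ^2 = (0 − 0) − 0 = 0, so Ȟ^2 ≅ 0


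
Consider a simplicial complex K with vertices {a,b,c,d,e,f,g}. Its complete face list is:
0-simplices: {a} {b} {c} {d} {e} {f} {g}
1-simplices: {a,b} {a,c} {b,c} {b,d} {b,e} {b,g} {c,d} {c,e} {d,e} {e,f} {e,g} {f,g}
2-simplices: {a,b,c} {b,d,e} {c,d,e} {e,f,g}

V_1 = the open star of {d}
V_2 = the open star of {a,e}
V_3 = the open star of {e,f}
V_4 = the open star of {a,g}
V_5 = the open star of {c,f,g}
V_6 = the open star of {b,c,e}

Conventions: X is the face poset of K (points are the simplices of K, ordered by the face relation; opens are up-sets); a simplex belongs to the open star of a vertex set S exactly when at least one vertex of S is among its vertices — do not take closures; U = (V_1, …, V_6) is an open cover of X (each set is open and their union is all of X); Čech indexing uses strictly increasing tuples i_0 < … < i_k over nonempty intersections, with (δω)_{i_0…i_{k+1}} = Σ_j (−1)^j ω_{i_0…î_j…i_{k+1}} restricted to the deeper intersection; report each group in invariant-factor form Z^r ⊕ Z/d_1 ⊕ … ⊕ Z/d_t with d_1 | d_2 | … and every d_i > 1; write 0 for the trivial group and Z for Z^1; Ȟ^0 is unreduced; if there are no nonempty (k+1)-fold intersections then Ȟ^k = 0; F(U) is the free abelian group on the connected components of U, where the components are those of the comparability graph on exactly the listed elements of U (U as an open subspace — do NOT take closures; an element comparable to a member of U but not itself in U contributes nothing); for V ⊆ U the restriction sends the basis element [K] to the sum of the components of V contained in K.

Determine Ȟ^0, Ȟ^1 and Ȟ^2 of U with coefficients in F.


Ȟ^0 = Z, Ȟ^1 = Z and Ȟ^2 = 0

cover nerve:
  V1={{d},{b,d},{c,d},{d,e},{b,d,e},{c,d,e}} V2={{a},{e},{a,b},{a,c},{b,e},{c,e},{d,e},{e,f},{e,g},{a,b,c},{b,d,e},{c,d,e},{e,f,g}} V3={{e},{f},{b,e},{c,e},{d,e},{e,f},{e,g},{f,g},{b,d,e},{c,d,e},{e,f,g}} V4={{a},{g},{a,b},{a,c},{b,g},{e,g},{f,g},{a,b,c},{e,f,g}} V5={{c},{f},{g},{a,c},{b,c},{b,g},{c,d},{c,e},{e,f},{e,g},{f,g},{a,b,c},{c,d,e},{e,f,g}} V6={{b},{c},{e},{a,b},{a,c},{b,c},{b,d},{b,e},{b,g},{c,d},{c,e},{d,e},{e,f},{e,g},{a,b,c},{b,d,e},{c,d,e},{e,f,g}}
  V12={{d,e},{b,d,e},{c,d,e}} V13={{d,e},{b,d,e},{c,d,e}} V15={{c,d},{c,d,e}} V16={{b,d},{c,d},{d,e},{b,d,e},{c,d,e}} V23={{e},{b,e},{c,e},{d,e},{e,f},{e,g},{b,d,e},{c,d,e},{e,f,g}} V24={{a},{a,b},{a,c},{e,g},{a,b,c},{e,f,g}} V25={{a,c},{c,e},{e,f},{e,g},{a,b,c},{c,d,e},{e,f,g}} V26={{e},{a,b},{a,c},{b,e},{c,e},{d,e},{e,f},{e,g},{a,b,c},{b,d,e},{c,d,e},{e,f,g}} V34={{e,g},{f,g},{e,f,g}} V35={{f},{c,e},{e,f},{e,g},{f,g},{c,d,e},{e,f,g}} V36={{e},{b,e},{c,e},{d,e},{e,f},{e,g},{b,d,e},{c,d,e},{e,f,g}} V45={{g},{a,c},{b,g},{e,g},{f,g},{a,b,c},{e,f,g}} V46={{a,b},{a,c},{b,g},{e,g},{a,b,c},{e,f,g}} V56={{c},{a,c},{b,c},{b,g},{c,d},{c,e},{e,f},{e,g},{a,b,c},{c,d,e},{e,f,g}}
  V123={{d,e},{b,d,e},{c,d,e}} V125={{c,d,e}} V126={{d,e},{b,d,e},{c,d,e}} V135={{c,d,e}} V136={{d,e},{b,d,e},{c,d,e}} V156={{c,d},{c,d,e}} V234={{e,g},{e,f,g}} V235={{c,e},{e,f},{e,g},{c,d,e},{e,f,g}} V236={{e},{b,e},{c,e},{d,e},{e,f},{e,g},{b,d,e},{c,d,e},{e,f,g}} V245={{a,c},{e,g},{a,b,c},{e,f,g}} V246={{a,b},{a,c},{e,g},{a,b,c},{e,f,g}} V256={{a,c},{c,e},{e,f},{e,g},{a,b,c},{c,d,e},{e,f,g}} V345={{e,g},{f,g},{e,f,g}} V346={{e,g},{e,f,g}} V356={{c,e},{e,f},{e,g},{c,d,e},{e,f,g}} V456={{a,c},{b,g},{e,g},{a,b,c},{e,f,g}}
  V1235={{c,d,e}} V1236={{d,e},{b,d,e},{c,d,e}} V1256={{c,d,e}} V1356={{c,d,e}} V2345={{e,g},{e,f,g}} V2346={{e,g},{e,f,g}} V2356={{c,e},{e,f},{e,g},{c,d,e},{e,f,g}} V2456={{a,c},{e,g},{a,b,c},{e,f,g}} V3456={{e,g},{e,f,g}}
  V12356={{c,d,e}} V23456={{e,g},{e,f,g}}
components per intersection:
  V1: {{d},{b,d},{c,d},{d,e},{b,d,e},{c,d,e}}
  V2: {{a},{a,b},{a,c},{a,b,c}} {{e},{b,e},{c,e},{d,e},{e,f},{e,g},{b,d,e},{c,d,e},{e,f,g}}
  V3: {{e},{f},{b,e},{c,e},{d,e},{e,f},{e,g},{f,g},{b,d,e},{c,d,e},{e,f,g}}
  V4: {{a},{a,b},{a,c},{a,b,c}} {{g},{b,g},{e,g},{f,g},{e,f,g}}
  V5: {{c},{a,c},{b,c},{c,d},{c,e},{a,b,c},{c,d,e}} {{f},{g},{b,g},{e,f},{e,g},{f,g},{e,f,g}}
  V6: {{b},{c},{e},{a,b},{a,c},{b,c},{b,d},{b,e},{b,g},{c,d},{c,e},{d,e},{e,f},{e,g},{a,b,c},{b,d,e},{c,d,e},{e,f,g}}
  V12: {{d,e},{b,d,e},{c,d,e}}
  V13: {{d,e},{b,d,e},{c,d,e}}
  V15: {{c,d},{c,d,e}}
  V16: {{b,d},{c,d},{d,e},{b,d,e},{c,d,e}}
  V23: {{e},{b,e},{c,e},{d,e},{e,f},{e,g},{b,d,e},{c,d,e},{e,f,g}}
  V24: {{a},{a,b},{a,c},{a,b,c}} {{e,g},{e,f,g}}
  V25: {{a,c},{a,b,c}} {{c,e},{c,d,e}} {{e,f},{e,g},{e,f,g}}
  V26: {{e},{b,e},{c,e},{d,e},{e,f},{e,g},{b,d,e},{c,d,e},{e,f,g}} {{a,b},{a,c},{a,b,c}}
  V34: {{e,g},{f,g},{e,f,g}}
  V35: {{f},{e,f},{e,g},{f,g},{e,f,g}} {{c,e},{c,d,e}}
  V36: {{e},{b,e},{c,e},{d,e},{e,f},{e,g},{b,d,e},{c,d,e},{e,f,g}}
  V45: {{g},{b,g},{e,g},{f,g},{e,f,g}} {{a,c},{a,b,c}}
  V46: {{a,b},{a,c},{a,b,c}} {{b,g}} {{e,g},{e,f,g}}
  V56: {{c},{a,c},{b,c},{c,d},{c,e},{a,b,c},{c,d,e}} {{b,g}} {{e,f},{e,g},{e,f,g}}
  V123: {{d,e},{b,d,e},{c,d,e}}
  V125: {{c,d,e}}
  V126: {{d,e},{b,d,e},{c,d,e}}
  V135: {{c,d,e}}
  V136: {{d,e},{b,d,e},{c,d,e}}
  V156: {{c,d},{c,d,e}}
  V234: {{e,g},{e,f,g}}
  V235: {{c,e},{c,d,e}} {{e,f},{e,g},{e,f,g}}
  V236: {{e},{b,e},{c,e},{d,e},{e,f},{e,g},{b,d,e},{c,d,e},{e,f,g}}
  V245: {{a,c},{a,b,c}} {{e,g},{e,f,g}}
  V246: {{a,b},{a,c},{a,b,c}} {{e,g},{e,f,g}}
  V256: {{a,c},{a,b,c}} {{c,e},{c,d,e}} {{e,f},{e,g},{e,f,g}}
  V345: {{e,g},{f,g},{e,f,g}}
  V346: {{e,g},{e,f,g}}
  V356: {{c,e},{c,d,e}} {{e,f},{e,g},{e,f,g}}
  V456: {{a,c},{a,b,c}} {{b,g}} {{e,g},{e,f,g}}
  V1235: {{c,d,e}}
  V1236: {{d,e},{b,d,e},{c,d,e}}
  V1256: {{c,d,e}}
  V1356: {{c,d,e}}
  V2345: {{e,g},{e,f,g}}
  V2346: {{e,g},{e,f,g}}
  V2356: {{c,e},{c,d,e}} {{e,f},{e,g},{e,f,g}}
  V2456: {{a,c},{a,b,c}} {{e,g},{e,f,g}}
  V3456: {{e,g},{e,f,g}}
  V12356: {{c,d,e}}
  V23456: {{e,g},{e,f,g}}
C dims 9,24,24,11; δ0: rk 8, SNF 1^8; δ1: rk 15, SNF 1^15; δ2: rk 9, SNF 1^9
Ȟ^0: (9−8)−0=1 ⇒ Z
Ȟ^1: (24−15)−8=1 ⇒ Z
Ȟ^2: (24−9)−15=0 ⇒ 0


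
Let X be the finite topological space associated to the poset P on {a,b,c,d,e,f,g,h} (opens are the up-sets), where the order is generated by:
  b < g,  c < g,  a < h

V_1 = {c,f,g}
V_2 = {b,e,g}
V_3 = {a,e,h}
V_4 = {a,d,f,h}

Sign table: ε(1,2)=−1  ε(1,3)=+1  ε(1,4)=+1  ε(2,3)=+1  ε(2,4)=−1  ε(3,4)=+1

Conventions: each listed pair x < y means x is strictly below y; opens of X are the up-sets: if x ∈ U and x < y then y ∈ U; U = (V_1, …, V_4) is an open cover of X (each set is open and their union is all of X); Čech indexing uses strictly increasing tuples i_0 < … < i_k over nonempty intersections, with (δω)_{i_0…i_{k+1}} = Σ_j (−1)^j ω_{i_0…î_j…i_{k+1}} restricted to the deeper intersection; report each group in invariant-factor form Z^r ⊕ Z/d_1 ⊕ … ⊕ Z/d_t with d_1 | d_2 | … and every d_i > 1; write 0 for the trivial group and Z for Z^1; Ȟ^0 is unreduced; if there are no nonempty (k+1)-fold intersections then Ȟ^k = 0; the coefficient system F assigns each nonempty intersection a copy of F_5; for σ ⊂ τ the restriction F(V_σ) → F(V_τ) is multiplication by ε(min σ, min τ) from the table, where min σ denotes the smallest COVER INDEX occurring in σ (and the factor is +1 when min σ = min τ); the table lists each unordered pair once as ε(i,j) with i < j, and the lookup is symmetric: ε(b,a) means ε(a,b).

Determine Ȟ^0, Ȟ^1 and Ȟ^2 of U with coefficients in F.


Ȟ^0 = 0, Ȟ^1 = 0 and Ȟ^2 = 0

nerve of the cover:
  V12={g} V14={f} V23={e} V34={a,h}
C dims 4,4; δ0: rk_F5 4
Ȟ^0 = (4 − 4) − 0 = 0, so Ȟ^0 ≅ 0
Ȟ^1 = (4 − 0) − 4 = 0, so Ȟ^1 ≅ 0
Ȟ^2 = (0 − 0) − 0 = 0, so Ȟ^2 ≅ 0


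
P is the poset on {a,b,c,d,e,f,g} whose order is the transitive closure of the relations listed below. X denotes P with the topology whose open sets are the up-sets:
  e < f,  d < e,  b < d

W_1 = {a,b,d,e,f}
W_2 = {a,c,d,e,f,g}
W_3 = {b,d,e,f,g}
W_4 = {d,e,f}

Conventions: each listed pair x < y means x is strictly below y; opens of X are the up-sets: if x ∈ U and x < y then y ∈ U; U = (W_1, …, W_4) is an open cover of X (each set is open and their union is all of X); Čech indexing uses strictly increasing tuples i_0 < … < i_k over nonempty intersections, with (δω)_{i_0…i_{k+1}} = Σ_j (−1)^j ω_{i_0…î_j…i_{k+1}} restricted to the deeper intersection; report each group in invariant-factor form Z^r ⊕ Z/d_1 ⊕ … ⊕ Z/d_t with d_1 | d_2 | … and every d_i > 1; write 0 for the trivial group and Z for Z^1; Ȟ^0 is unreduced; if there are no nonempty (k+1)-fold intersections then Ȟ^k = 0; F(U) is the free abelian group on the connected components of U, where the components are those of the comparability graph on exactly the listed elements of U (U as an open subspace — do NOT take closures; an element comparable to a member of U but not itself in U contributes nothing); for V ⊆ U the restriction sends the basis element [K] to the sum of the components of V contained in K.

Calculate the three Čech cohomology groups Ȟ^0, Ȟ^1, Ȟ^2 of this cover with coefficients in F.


nerve of the cover:
  W12={a,d,e,f} W13={b,d,e,f} W14={d,e,f} W23={d,e,f,g} W24={d,e,f} W34={d,e,f}
  W123={d,e,f} W124={d,e,f} W134={d,e,f} W234={d,e,f}
  W1234={d,e,f}
components per intersection:
  W1: {a} {b,d,e,f}
  W2: {a} {c} {d,e,f} {g}
  W3: {b,d,e,f} {g}
  W4: {d,e,f}
  W12: {a} {d,e,f}
  W13: {b,d,e,f}
  W14: {d,e,f}
  W23: {d,e,f} {g}
  W24: {d,e,f}
  W34: {d,e,f}
  W123: {d,e,f}
  W124: {d,e,f}
  W134: {d,e,f}
  W234: {d,e,f}
  W1234: {d,e,f}
C dims 9,8,4,1; δ0: rk 5, SNF 1^5; δ1: rk 3, SNF 1^3; δ2: rk 1, SNF 1^1
Ȟ^0 = (9 − 5) − 0 = 4, so Ȟ^0 ≅ Z^4
Ȟ^1 = (8 − 3) − 5 = 0, so Ȟ^1 ≅ 0
Ȟ^2 = (4 − 1) − 3 = 0, so Ȟ^2 ≅ 0

Ȟ^0 ≅ Z^4, Ȟ^1 ≅ 0 and Ȟ^2 ≅ 0
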